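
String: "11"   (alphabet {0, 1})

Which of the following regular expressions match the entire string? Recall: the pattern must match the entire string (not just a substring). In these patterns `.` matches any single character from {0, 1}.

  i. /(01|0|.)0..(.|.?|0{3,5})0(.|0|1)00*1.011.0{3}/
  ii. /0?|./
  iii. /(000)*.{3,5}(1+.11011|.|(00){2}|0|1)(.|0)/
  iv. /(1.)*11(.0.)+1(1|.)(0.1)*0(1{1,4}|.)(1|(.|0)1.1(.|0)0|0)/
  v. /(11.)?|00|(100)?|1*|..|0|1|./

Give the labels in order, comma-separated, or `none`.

i → no match — must end with "0"
ii → no match
iii → no match
iv → no match
v → match

v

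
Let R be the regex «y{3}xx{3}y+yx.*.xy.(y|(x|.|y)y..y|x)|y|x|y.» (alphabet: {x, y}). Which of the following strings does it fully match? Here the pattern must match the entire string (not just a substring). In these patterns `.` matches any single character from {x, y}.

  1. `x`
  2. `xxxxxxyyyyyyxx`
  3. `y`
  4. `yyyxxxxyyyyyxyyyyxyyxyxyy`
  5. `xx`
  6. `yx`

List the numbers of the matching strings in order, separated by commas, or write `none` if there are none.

1 → match
2 → no match
3 → match
4 → match
5 → no match
6 → match

1, 3, 4, 6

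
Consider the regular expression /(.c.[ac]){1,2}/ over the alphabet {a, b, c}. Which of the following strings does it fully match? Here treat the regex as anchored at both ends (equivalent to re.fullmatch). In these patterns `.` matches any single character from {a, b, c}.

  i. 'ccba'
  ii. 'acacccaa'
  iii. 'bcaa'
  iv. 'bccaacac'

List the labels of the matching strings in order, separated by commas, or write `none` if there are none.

i → match
ii → match
iii → match
iv → match

i, ii, iii, iv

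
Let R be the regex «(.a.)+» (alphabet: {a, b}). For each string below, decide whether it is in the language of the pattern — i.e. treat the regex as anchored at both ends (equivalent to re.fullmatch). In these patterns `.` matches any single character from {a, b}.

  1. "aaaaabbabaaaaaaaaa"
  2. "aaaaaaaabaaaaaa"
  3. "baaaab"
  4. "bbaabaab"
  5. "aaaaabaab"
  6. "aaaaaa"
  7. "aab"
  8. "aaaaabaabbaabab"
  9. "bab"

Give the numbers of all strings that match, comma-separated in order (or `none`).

1, 2, 3, 5, 6, 7, 8, 9

1 → match
2 → match
3 → match
4 → no match
5 → match
6 → match
7 → match
8 → match
9 → match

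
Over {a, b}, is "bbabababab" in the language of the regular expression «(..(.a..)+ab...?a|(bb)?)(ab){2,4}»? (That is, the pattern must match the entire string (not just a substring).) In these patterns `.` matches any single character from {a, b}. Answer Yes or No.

Yes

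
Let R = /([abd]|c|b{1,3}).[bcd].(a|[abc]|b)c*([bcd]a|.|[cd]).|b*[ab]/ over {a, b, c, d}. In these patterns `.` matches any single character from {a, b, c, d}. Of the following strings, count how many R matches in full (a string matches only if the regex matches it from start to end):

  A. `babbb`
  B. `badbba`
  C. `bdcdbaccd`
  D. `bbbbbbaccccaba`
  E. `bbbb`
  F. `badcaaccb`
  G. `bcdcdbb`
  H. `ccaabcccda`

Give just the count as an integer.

1

A → no match
B → no match
C → no match
D → no match
E → match
F → no match
G → no match
H → no match
Total matched: 1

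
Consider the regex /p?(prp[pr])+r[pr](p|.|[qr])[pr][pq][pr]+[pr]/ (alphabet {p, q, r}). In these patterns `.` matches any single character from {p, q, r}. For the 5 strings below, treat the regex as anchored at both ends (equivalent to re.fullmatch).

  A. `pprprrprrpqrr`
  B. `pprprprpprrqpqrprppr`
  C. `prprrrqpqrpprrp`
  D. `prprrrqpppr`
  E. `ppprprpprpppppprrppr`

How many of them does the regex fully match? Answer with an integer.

3

A → no match
B → match
C → match
D. `prprrrqpppr` → match
E → no match
Total matched: 3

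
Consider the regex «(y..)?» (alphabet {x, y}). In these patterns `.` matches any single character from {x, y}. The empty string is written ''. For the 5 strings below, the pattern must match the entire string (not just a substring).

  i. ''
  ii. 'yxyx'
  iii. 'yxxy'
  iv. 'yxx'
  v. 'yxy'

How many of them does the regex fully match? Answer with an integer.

i → match
ii → no match
iii → no match
iv → match
v → match
Total matched: 3

3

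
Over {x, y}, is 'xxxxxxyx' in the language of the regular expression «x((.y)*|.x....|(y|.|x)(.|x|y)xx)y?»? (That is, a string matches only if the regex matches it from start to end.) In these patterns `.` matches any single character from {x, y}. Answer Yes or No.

No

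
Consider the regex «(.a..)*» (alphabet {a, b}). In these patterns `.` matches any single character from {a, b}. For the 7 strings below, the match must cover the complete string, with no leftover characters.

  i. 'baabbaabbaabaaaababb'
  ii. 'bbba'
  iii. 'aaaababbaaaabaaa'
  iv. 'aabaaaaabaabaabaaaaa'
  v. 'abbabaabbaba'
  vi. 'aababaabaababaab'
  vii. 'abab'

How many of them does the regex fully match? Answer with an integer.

i → match
ii. 'bbba' → no match
iii → match
iv → match
v. 'abbabaabbaba' → no match
vi → match
vii. 'abab' → no match
Total matched: 4

4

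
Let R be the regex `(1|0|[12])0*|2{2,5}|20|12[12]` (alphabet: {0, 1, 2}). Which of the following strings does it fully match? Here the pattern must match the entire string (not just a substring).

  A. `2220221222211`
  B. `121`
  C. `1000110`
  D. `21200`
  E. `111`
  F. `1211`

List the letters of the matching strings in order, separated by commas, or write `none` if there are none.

A → no match
B → match
C → no match
D → no match
E → no match
F → no match

B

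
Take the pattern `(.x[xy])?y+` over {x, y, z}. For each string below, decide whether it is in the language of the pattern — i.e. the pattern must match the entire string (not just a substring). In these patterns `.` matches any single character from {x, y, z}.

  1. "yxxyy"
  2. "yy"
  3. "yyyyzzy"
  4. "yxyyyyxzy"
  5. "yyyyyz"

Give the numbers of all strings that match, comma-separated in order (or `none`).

1. "yxxyy" → match
2. "yy" → match
3. "yyyyzzy" → no match
4. "yxyyyyxzy" → no match
5. "yyyyyz" → no match — must end with "y"

1, 2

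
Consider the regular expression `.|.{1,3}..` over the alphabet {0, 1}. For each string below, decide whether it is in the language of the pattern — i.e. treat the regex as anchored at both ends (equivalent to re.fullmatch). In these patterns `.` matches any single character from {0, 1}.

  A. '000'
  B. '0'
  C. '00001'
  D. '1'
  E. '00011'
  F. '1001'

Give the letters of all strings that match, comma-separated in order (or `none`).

A → match
B → match
C → match
D → match
E → match
F → match

A, B, C, D, E, F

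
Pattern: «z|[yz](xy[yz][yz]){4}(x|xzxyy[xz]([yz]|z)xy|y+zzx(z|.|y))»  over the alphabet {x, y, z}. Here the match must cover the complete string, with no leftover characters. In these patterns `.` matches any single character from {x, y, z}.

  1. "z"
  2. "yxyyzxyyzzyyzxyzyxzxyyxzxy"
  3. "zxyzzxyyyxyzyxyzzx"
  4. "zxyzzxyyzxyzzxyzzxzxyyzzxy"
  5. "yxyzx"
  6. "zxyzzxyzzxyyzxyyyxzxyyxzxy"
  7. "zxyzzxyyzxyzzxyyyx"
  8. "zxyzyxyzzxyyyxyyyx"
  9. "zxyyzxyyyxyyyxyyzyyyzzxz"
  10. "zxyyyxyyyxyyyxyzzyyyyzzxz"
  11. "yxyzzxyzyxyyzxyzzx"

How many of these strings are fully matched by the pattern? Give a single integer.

1 → match
2 → no match
3 → match
4 → match
5 → no match
6 → match
7 → match
8 → match
9 → match
10 → match
11 → match
Total matched: 9

9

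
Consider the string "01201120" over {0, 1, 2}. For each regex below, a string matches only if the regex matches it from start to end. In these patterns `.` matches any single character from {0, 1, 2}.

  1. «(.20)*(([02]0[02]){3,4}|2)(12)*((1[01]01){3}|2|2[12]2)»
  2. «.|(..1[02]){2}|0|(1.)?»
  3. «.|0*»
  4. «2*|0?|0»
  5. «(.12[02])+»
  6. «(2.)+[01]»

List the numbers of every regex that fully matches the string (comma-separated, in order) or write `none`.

1 → no match
2 → no match
3 → no match
4 → no match
5 → match
6 → no match — must start with "2"

5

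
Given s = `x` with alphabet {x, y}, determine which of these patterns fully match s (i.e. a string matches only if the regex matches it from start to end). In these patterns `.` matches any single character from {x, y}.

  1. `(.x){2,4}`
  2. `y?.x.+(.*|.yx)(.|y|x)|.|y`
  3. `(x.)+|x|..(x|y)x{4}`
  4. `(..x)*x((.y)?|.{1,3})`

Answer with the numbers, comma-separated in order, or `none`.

1 → no match
2 → match
3 → match
4 → match

2, 3, 4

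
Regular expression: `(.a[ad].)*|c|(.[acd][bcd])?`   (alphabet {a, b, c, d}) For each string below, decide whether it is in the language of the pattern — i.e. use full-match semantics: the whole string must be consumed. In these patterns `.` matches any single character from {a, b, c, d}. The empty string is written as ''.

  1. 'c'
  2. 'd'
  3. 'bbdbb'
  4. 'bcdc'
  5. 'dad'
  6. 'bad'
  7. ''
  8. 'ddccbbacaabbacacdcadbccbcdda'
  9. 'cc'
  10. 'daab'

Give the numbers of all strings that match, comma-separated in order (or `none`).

1, 5, 6, 7, 10

1 → match
2 → no match
3 → no match
4 → no match
5 → match
6 → match
7 → match
8 → no match
9 → no match
10 → match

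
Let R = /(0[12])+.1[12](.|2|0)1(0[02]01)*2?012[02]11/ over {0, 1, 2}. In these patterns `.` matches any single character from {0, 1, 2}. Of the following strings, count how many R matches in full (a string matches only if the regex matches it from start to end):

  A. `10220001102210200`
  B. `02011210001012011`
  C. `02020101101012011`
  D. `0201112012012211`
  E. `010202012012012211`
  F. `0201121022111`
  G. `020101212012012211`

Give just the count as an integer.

5

A → no match — must start with `0`
B → match
C → match
D → match
E → match
F → no match
G → match
Total matched: 5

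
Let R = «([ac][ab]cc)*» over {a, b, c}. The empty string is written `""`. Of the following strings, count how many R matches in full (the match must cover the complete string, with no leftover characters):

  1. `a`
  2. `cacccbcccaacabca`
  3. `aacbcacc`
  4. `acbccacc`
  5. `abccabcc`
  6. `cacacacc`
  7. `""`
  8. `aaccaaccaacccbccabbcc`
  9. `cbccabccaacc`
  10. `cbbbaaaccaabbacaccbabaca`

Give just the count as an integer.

3

1. `a` → no match
2 → no match
3. `aacbcacc` → no match
4. `acbccacc` → no match
5. `abccabcc` → match
6. `cacacacc` → no match
7. `""` → match
8 → no match
9. `cbccabccaacc` → match
10 → no match
Total matched: 3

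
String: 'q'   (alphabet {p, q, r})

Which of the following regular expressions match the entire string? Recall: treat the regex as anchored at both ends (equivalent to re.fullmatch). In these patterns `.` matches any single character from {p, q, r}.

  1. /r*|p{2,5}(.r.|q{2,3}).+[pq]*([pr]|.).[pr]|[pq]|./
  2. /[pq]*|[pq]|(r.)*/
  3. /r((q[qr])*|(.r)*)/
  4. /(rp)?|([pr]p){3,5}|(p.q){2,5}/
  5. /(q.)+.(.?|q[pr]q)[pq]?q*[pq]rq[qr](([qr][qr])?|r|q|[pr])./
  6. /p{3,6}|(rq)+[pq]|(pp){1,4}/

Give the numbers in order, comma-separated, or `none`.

1 → match
2 → match
3 → no match — must start with 'r'
4 → no match
5 → no match
6 → no match

1, 2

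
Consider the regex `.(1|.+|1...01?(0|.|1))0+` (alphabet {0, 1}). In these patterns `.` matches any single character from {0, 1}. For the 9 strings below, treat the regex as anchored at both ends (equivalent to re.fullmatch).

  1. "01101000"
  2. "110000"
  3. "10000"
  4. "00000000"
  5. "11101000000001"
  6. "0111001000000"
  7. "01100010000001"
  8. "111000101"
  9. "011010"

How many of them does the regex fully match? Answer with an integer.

6

1. "01101000" → match
2. "110000" → match
3. "10000" → match
4. "00000000" → match
5 → no match — must end with "0"
6 → match
7 → no match — must end with "0"
8. "111000101" → no match — must end with "0"
9. "011010" → match
Total matched: 6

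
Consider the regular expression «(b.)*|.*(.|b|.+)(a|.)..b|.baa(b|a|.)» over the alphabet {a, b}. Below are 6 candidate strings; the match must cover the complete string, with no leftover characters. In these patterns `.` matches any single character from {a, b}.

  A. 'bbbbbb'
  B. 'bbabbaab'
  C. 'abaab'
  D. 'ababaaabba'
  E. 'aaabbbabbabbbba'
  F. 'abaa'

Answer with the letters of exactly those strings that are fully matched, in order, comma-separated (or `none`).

A, B, C

A → match
B → match
C → match
D → no match
E → no match
F → no match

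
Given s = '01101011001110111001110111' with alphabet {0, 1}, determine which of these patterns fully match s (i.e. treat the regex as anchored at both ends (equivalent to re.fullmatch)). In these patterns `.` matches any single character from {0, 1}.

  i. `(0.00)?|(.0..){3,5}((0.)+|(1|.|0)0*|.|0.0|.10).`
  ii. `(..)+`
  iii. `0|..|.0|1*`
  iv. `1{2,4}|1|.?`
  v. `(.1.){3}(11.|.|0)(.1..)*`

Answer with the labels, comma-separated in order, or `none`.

ii, v

i → no match
ii → match
iii → no match
iv → no match
v → match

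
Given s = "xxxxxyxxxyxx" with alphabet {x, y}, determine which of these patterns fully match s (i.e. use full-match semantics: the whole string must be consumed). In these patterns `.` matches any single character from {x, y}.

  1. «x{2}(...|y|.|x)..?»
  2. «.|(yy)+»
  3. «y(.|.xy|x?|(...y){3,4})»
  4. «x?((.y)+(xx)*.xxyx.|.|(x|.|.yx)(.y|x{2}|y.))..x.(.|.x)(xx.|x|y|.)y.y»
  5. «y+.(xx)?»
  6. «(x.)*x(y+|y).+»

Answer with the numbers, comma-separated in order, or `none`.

1 → no match
2 → no match
3 → no match — must start with "y"
4 → no match — must end with "y"
5 → no match — must start with "y"
6 → match

6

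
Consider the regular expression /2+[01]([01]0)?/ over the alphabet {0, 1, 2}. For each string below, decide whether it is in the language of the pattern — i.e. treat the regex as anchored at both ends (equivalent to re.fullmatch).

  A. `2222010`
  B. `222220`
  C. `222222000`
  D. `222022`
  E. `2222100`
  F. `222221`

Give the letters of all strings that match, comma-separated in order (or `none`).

A, B, C, E, F

A. `2222010` → match
B. `222220` → match
C. `222222000` → match
D. `222022` → no match
E. `2222100` → match
F. `222221` → match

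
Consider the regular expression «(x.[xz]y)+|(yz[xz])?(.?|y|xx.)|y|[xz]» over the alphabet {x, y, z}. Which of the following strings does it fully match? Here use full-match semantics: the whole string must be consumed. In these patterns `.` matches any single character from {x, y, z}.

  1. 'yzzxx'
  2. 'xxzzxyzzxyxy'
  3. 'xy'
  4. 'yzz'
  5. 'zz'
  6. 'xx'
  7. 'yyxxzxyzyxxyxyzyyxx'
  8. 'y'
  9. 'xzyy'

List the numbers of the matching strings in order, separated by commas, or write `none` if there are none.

4, 8

1 → no match
2 → no match
3 → no match
4 → match
5 → no match
6 → no match
7 → no match
8 → match
9 → no match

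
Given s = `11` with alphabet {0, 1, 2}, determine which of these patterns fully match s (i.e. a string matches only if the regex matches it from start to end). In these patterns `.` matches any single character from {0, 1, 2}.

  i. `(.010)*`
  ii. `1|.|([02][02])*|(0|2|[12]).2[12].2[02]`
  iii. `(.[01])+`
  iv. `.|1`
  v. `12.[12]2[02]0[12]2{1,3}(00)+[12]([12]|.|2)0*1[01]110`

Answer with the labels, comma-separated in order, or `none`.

i → no match
ii → no match
iii → match
iv → no match
v → no match — must start with `12`

iii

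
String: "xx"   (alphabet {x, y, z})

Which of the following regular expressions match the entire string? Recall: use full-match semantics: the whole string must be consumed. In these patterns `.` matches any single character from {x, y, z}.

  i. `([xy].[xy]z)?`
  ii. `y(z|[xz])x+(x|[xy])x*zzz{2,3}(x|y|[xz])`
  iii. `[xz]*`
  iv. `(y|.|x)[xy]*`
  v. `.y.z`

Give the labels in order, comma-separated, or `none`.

i → no match
ii → no match — must start with "y"
iii → match
iv → match
v → no match — must end with "z"

iii, iv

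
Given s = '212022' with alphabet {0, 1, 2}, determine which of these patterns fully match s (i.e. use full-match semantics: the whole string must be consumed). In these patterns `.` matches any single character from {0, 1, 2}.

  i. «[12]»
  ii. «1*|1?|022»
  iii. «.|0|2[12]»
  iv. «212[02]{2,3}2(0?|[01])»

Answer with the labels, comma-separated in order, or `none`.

iv

i → no match
ii → no match
iii → no match
iv → match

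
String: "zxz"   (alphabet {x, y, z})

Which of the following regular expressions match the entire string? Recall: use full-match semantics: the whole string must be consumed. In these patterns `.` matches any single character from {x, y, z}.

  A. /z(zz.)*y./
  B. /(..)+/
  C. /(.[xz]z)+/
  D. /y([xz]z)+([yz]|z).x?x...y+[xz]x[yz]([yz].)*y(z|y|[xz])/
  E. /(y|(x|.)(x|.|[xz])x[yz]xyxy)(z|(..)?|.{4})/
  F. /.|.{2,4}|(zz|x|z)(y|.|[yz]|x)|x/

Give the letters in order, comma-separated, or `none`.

A → no match
B → no match
C → match
D → no match — must start with "y"
E → no match
F → match

C, F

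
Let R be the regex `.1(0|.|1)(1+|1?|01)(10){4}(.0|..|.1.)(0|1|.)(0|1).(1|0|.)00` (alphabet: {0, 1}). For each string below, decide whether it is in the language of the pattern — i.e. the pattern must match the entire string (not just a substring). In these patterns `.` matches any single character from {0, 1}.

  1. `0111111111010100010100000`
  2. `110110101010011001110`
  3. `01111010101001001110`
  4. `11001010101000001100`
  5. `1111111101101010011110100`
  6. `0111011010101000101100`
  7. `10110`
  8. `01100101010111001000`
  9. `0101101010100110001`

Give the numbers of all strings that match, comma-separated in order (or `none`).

1 → no match
2 → no match — must end with `00`
3 → no match — must end with `00`
4 → no match
5 → no match
6 → no match
7. `10110` → no match — must end with `00`
8 → no match
9 → no match — must end with `00`

none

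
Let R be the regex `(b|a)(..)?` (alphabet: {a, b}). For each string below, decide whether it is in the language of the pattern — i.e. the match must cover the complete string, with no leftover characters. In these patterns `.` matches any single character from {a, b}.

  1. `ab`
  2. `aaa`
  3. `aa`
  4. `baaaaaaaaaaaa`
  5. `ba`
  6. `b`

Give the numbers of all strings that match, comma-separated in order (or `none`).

2, 6

1 → no match
2 → match
3 → no match
4 → no match
5 → no match
6 → match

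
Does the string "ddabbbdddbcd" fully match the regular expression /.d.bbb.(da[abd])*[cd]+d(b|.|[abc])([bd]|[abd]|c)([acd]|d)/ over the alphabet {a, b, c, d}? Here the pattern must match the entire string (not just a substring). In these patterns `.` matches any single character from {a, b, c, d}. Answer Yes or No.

Yes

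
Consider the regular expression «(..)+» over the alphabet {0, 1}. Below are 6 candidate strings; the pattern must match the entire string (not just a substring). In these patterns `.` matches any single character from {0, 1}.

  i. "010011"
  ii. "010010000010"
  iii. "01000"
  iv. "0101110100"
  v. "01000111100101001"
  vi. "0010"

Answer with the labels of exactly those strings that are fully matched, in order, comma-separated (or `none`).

i, ii, iv, vi

i. "010011" → match
ii. "010010000010" → match
iii. "01000" → no match
iv. "0101110100" → match
v → no match
vi. "0010" → match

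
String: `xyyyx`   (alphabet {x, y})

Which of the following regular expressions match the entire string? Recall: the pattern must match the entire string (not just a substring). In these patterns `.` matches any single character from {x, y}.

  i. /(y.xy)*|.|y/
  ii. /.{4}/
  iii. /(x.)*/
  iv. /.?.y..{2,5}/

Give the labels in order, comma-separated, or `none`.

i → no match
ii → no match
iii → no match
iv → match

iv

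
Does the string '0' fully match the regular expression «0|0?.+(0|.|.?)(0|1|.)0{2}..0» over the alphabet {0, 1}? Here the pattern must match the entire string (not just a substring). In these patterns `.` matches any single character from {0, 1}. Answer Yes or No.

Yes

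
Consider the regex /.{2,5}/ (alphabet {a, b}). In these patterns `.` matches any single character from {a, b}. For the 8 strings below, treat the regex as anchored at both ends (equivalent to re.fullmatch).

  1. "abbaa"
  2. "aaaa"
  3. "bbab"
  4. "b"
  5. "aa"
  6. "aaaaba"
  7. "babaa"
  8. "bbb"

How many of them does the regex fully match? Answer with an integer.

6

1 → match
2 → match
3 → match
4 → no match
5 → match
6 → no match
7 → match
8 → match
Total matched: 6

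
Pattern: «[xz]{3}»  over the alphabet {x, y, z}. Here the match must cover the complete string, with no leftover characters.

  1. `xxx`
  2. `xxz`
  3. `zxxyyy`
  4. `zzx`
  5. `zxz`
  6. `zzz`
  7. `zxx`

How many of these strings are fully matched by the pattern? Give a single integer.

1. `xxx` → match
2. `xxz` → match
3. `zxxyyy` → no match
4. `zzx` → match
5. `zxz` → match
6. `zzz` → match
7. `zxx` → match
Total matched: 6

6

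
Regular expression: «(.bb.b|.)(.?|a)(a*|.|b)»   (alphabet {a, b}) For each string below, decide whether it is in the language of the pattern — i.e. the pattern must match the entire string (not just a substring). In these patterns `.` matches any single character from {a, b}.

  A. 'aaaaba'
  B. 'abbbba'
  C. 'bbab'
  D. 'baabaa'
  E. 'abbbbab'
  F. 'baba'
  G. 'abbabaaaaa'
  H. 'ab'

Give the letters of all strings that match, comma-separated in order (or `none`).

A. 'aaaaba' → no match
B. 'abbbba' → match
C. 'bbab' → no match
D. 'baabaa' → no match
E. 'abbbbab' → match
F. 'baba' → no match
G. 'abbabaaaaa' → match
H. 'ab' → match

B, E, G, H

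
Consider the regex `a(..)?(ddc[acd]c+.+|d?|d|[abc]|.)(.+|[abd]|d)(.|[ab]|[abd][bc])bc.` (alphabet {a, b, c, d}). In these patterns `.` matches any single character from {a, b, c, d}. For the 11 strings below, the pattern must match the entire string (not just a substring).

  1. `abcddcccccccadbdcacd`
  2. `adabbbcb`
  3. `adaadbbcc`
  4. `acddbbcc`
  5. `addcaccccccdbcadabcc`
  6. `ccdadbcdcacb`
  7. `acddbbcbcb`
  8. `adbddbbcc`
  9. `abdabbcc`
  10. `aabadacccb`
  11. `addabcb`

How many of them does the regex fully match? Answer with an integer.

8

1 → no match
2. `adabbbcb` → match
3. `adaadbbcc` → match
4. `acddbbcc` → match
5 → match
6. `ccdadbcdcacb` → no match — must start with `a`
7. `acddbbcbcb` → match
8. `adbddbbcc` → match
9. `abdabbcc` → match
10. `aabadacccb` → no match
11. `addabcb` → match
Total matched: 8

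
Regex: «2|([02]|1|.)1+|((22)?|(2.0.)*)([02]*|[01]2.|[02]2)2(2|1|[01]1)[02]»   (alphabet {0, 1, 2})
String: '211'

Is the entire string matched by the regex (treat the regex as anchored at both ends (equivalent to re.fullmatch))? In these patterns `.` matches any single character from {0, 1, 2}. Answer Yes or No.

Yes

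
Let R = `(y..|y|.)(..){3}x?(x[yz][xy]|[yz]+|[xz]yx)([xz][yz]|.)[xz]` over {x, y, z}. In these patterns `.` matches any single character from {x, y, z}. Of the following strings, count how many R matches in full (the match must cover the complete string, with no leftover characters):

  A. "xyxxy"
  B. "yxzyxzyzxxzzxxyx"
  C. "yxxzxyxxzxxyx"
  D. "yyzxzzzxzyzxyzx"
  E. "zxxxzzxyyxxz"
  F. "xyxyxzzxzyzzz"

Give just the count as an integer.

2

A. "xyxxy" → no match
B → no match
C → match
D → no match
E. "zxxxzzxyyxxz" → no match
F → match
Total matched: 2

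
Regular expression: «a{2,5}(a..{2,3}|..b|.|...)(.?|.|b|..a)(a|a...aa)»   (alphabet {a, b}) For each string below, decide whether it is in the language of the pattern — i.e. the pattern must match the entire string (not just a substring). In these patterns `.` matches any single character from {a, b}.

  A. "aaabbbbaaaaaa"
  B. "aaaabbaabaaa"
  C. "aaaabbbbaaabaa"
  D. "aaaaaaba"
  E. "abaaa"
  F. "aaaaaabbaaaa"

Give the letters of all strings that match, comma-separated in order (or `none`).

A, B, C, D, F

A → match
B → match
C → match
D → match
E → no match
F → match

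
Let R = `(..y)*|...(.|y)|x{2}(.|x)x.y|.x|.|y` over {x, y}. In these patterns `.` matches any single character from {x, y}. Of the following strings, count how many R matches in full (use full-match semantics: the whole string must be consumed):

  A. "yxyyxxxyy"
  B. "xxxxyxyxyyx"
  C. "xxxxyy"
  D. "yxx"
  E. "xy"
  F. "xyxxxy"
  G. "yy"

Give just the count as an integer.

A. "yxyyxxxyy" → no match
B. "xxxxyxyxyyx" → no match
C. "xxxxyy" → match
D. "yxx" → no match
E. "xy" → no match
F. "xyxxxy" → no match
G. "yy" → no match
Total matched: 1

1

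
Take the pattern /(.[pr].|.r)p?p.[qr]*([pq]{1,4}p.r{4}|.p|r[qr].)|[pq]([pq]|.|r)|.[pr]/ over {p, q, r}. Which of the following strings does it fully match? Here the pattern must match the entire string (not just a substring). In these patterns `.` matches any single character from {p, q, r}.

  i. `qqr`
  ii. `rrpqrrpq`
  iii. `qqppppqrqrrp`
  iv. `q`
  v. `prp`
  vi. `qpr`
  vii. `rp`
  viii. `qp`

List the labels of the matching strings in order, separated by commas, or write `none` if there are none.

vii, viii

i → no match
ii → no match
iii → no match
iv → no match
v → no match
vi → no match
vii → match
viii → match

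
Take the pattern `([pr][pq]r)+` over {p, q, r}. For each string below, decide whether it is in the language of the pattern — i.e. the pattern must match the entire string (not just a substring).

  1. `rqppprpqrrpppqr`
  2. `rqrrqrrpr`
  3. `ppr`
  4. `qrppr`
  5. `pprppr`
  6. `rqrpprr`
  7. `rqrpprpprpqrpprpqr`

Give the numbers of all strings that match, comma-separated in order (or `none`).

2, 3, 5, 7

1 → no match
2. `rqrrqrrpr` → match
3. `ppr` → match
4. `qrppr` → no match
5. `pprppr` → match
6. `rqrpprr` → no match
7 → match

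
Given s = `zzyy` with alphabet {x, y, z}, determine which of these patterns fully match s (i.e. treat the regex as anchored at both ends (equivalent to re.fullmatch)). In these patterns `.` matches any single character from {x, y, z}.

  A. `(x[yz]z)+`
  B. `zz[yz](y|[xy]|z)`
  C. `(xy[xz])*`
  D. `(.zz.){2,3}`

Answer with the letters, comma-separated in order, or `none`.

B

A → no match — must start with `x`
B → match
C → no match
D → no match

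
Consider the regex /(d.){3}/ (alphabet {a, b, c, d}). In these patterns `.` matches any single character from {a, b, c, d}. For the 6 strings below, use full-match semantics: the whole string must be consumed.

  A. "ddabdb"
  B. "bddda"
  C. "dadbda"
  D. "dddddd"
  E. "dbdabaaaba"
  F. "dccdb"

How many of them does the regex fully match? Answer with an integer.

A → no match
B → no match — must start with "d"
C → match
D → match
E → no match
F → no match
Total matched: 2

2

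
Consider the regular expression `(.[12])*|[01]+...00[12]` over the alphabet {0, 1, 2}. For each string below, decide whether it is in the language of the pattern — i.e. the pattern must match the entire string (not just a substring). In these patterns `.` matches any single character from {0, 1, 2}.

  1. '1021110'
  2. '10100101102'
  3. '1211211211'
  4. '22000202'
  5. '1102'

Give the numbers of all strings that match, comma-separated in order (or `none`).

3, 5

1. '1021110' → no match
2. '10100101102' → no match
3. '1211211211' → match
4. '22000202' → no match
5. '1102' → match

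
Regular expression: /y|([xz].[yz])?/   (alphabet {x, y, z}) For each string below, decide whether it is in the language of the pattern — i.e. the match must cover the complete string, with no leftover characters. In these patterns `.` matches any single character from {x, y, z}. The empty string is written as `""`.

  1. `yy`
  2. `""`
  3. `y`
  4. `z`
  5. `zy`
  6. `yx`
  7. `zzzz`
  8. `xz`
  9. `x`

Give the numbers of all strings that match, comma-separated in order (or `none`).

1 → no match
2 → match
3 → match
4 → no match
5 → no match
6 → no match
7 → no match
8 → no match
9 → no match

2, 3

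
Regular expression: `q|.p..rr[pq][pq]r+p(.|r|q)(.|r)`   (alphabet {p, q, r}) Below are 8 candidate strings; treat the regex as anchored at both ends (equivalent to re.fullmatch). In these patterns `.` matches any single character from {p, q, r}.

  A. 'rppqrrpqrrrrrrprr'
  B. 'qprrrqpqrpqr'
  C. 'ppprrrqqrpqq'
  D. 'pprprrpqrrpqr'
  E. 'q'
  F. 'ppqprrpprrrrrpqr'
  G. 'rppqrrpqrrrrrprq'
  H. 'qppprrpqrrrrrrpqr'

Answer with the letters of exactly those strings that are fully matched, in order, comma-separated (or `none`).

A, C, D, E, F, G, H

A → match
B → no match
C → match
D → match
E → match
F → match
G → match
H → match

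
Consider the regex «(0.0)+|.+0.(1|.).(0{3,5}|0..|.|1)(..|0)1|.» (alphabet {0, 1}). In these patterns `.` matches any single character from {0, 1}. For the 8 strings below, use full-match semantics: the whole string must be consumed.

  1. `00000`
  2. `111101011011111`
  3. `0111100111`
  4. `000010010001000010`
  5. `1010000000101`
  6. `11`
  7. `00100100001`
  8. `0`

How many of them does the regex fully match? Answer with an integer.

3

1 → no match
2 → no match
3 → no match
4 → no match
5 → match
6 → no match
7 → match
8 → match
Total matched: 3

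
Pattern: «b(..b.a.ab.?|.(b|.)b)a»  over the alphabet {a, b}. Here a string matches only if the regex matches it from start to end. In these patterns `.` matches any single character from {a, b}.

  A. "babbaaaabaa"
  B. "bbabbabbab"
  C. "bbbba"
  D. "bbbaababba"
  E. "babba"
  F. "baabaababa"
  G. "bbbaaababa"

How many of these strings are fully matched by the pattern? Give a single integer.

4

A. "babbaaaabaa" → match
B. "bbabbabbab" → no match — must end with "a"
C. "bbbba" → match
D. "bbbaababba" → no match
E. "babba" → match
F. "baabaababa" → match
G. "bbbaaababa" → no match
Total matched: 4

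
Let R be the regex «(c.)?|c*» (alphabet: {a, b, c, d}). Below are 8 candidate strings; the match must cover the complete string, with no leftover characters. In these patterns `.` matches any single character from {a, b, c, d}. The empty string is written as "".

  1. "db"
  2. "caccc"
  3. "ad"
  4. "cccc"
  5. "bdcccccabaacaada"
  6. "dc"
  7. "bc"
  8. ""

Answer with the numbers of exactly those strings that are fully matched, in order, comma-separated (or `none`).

1 → no match
2 → no match
3 → no match
4 → match
5 → no match
6 → no match
7 → no match
8 → match

4, 8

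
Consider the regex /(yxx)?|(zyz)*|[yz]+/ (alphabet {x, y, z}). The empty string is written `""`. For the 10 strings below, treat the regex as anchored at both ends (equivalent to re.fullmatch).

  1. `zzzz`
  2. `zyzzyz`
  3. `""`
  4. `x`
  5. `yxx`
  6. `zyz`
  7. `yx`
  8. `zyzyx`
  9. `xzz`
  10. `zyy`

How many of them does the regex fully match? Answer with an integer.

6

1. `zzzz` → match
2. `zyzzyz` → match
3. `""` → match
4. `x` → no match
5. `yxx` → match
6. `zyz` → match
7. `yx` → no match
8. `zyzyx` → no match
9. `xzz` → no match
10. `zyy` → match
Total matched: 6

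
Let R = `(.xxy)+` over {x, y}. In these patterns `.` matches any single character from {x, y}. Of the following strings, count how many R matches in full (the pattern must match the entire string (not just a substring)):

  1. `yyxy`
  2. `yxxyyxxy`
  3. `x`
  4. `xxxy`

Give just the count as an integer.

2

1 → no match — must end with `xxy`
2 → match
3 → no match — must end with `xxy`
4 → match
Total matched: 2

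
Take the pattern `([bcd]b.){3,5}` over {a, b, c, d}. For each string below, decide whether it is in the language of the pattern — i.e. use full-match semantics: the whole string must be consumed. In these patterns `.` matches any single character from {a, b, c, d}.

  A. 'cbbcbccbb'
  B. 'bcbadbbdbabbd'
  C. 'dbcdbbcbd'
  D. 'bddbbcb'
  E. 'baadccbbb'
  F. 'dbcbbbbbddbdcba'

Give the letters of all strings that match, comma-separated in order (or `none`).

A → match
B → no match
C → match
D → no match
E → no match
F → match

A, C, F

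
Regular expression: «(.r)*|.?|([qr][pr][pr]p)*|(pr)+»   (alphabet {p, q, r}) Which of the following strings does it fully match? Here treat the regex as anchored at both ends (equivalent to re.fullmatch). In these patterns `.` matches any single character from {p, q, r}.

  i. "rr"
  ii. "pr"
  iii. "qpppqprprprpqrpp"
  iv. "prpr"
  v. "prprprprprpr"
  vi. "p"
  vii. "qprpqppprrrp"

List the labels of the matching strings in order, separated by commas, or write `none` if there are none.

i, ii, iii, iv, v, vi, vii

i → match
ii → match
iii → match
iv → match
v → match
vi → match
vii → match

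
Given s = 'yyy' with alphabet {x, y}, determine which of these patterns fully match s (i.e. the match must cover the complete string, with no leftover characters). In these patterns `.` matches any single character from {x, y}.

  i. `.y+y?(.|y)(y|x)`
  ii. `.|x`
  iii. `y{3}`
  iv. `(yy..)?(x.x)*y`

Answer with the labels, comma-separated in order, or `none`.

iii

i → no match
ii → no match
iii → match
iv → no match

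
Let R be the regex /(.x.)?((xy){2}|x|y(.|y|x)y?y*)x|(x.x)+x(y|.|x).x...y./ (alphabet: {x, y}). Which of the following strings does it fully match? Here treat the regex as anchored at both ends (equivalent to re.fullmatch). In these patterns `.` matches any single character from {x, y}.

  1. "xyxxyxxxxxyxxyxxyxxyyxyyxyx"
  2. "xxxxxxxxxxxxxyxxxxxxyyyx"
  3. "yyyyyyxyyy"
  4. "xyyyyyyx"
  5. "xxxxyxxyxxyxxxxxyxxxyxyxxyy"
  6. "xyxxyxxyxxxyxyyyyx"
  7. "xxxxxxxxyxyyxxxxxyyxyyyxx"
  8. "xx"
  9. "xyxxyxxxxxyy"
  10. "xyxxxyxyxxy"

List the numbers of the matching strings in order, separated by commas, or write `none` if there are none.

1 → match
2 → match
3 → no match
4 → no match
5 → match
6 → match
7 → no match
8 → match
9 → match
10 → no match

1, 2, 5, 6, 8, 9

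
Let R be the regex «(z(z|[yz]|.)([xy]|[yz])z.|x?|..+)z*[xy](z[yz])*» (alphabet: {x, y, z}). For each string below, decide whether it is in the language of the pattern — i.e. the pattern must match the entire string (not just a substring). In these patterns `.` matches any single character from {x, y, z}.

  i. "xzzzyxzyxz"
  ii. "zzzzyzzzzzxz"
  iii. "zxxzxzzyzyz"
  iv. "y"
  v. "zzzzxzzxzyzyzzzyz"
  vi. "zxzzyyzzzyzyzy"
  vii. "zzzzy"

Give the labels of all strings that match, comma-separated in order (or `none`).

i. "xzzzyxzyxz" → no match
ii. "zzzzyzzzzzxz" → no match
iii. "zxxzxzzyzyz" → no match
iv. "y" → match
v → no match
vi → match
vii. "zzzzy" → match

iv, vi, vii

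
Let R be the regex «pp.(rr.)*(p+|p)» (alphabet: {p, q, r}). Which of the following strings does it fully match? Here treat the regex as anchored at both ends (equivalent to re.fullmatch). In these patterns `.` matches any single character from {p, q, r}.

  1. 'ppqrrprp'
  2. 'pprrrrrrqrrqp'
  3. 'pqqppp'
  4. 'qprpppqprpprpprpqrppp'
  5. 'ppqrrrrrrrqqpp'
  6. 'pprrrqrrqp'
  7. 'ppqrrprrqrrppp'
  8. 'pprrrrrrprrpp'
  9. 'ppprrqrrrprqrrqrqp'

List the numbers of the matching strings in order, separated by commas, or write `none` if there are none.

1. 'ppqrrprp' → no match
2 → match
3. 'pqqppp' → no match — must start with 'pp'
4 → no match — must start with 'pp'
5 → no match
6. 'pprrrqrrqp' → match
7 → match
8 → match
9 → no match

2, 6, 7, 8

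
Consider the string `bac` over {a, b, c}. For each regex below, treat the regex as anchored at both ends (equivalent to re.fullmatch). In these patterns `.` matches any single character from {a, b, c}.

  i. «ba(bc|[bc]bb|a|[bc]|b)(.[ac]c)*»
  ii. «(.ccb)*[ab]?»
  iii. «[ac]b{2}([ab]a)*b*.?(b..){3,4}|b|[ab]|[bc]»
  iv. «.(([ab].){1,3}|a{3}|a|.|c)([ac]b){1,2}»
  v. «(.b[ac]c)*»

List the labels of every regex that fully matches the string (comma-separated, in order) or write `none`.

i → match
ii → no match
iii → no match
iv → no match — must end with `b`
v → no match

i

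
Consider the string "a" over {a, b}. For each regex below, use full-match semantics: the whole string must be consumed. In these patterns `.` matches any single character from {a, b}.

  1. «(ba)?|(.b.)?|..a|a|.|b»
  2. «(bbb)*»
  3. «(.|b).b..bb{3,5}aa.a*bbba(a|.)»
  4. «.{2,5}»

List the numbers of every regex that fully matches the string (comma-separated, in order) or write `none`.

1

1 → match
2 → no match
3 → no match
4 → no match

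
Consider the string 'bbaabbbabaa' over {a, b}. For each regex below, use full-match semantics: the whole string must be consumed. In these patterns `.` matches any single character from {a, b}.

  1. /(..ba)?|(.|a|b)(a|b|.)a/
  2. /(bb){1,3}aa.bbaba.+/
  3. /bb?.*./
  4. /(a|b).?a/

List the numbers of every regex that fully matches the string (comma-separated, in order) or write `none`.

1 → no match
2 → match
3 → match
4 → no match

2, 3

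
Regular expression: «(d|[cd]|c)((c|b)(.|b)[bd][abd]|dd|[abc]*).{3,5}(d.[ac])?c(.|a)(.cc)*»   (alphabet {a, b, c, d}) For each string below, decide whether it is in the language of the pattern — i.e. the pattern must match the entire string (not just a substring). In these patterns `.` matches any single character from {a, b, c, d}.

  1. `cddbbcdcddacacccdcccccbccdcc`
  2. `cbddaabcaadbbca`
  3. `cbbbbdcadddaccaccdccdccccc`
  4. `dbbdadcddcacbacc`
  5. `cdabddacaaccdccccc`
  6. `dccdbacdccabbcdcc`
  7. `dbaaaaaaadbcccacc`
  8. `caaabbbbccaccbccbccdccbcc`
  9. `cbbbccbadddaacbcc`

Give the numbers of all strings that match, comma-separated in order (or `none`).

1 → match
2 → no match
3 → match
4 → match
5 → match
6 → no match
7 → match
8 → match
9 → no match

1, 3, 4, 5, 7, 8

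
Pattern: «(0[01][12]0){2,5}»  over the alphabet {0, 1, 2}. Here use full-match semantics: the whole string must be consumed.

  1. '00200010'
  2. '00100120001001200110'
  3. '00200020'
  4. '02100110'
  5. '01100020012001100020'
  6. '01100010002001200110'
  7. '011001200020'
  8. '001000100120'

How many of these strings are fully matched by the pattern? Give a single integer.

1 → match
2 → match
3 → match
4 → no match
5 → match
6 → match
7 → match
8 → match
Total matched: 7

7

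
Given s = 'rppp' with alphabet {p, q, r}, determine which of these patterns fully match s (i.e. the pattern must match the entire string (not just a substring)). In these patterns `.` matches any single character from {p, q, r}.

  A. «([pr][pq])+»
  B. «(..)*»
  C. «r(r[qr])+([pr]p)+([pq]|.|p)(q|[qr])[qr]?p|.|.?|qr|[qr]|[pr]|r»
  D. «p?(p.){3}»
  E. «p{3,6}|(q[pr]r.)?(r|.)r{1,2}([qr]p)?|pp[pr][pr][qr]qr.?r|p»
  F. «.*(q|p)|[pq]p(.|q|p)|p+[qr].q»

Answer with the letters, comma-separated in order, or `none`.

A → match
B → match
C → no match
D → no match
E → no match
F → match

A, B, F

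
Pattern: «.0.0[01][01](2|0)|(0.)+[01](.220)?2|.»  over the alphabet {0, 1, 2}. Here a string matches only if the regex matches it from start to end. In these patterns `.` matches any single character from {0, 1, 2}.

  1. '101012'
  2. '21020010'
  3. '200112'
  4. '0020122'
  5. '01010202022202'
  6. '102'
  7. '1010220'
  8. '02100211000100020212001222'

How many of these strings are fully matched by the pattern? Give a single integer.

1

1 → no match
2 → no match
3 → no match
4 → no match
5 → match
6 → no match
7 → no match
8 → no match
Total matched: 1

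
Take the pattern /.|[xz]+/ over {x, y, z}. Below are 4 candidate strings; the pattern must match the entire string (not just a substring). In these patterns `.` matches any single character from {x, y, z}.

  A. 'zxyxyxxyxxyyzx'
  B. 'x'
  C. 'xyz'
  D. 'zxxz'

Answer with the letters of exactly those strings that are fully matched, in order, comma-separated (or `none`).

A → no match
B → match
C → no match
D → match

B, D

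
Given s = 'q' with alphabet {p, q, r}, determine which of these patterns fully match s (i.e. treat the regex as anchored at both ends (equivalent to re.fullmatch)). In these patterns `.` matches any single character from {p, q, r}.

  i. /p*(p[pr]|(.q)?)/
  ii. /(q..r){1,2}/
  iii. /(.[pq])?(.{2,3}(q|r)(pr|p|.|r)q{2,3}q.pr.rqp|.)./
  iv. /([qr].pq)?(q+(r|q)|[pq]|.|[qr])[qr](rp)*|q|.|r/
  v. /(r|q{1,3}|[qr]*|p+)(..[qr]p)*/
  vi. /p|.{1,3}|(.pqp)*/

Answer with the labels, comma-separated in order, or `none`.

iv, v, vi

i → no match
ii → no match — must end with 'r'
iii → no match
iv → match
v → match
vi → match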